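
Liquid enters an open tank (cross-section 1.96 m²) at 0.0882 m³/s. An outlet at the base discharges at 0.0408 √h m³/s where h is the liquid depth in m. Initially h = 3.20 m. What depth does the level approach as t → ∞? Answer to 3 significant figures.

4.67 m

Level balance: A dh/dt = 0.0882 − 0.0408 √h. Setting dh/dt = 0:
Q_in = 0.0408 √h_ss ⇒ √h_ss = 0.0882/0.0408 = 2.1618.
h_ss = 2.1618² = 4.6732 m. (Since h₀ = 3.20 m < h_ss, the level will rise toward this value.)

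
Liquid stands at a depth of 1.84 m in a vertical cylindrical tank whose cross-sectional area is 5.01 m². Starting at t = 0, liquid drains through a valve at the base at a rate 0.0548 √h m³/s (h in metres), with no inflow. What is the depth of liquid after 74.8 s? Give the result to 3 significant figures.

0.898 m

A dh/dt = −Q_out = −0.0548 √h.
Separate and integrate: 2(√h − √h₀) = −(0.0548/A) t.
√h = √1.84 − 0.0548·74.8/(2·5.01) = 1.3565 − 0.40909 = 0.94738.
h = 0.94738² = 0.89753 m.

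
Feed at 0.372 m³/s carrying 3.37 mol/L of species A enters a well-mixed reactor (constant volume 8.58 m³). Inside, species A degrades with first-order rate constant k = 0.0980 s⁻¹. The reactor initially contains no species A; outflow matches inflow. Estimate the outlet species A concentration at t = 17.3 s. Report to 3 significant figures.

Accumulation = in − out − consumed: V dC/dt = Q C_in − Q C − k V C.
dC/dt = (Q/V) C_in − (Q/V + k) C; effective rate a = Q/V + k = 0.043357 + 0.0980 = 0.14136 s⁻¹.
C_ss = Q C_in/(Q + kV) = 1.0336 mol/L; C(t) = C_ss + (C₀ − C_ss) e^(−a t).
C(17.3) = 1.0336 + (-1.0336)·e^(−0.14136·17.3) = 1.0336 + (-1.0336)·0.086685 = 0.94404 mol/L.

0.944 mol/L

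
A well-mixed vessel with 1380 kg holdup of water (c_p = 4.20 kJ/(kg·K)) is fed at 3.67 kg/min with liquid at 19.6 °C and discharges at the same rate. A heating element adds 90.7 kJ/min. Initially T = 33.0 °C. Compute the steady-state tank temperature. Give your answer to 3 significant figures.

M c_p dT/dt = ṁ c_p (T_in − T) + Q̇.
At steady state dT/dt = 0 ⇒ T_ss = T_in + Q̇/(ṁ c_p) = 19.6 + 90.7/(3.67·4.20) = 25.484 °C.

25.5 °C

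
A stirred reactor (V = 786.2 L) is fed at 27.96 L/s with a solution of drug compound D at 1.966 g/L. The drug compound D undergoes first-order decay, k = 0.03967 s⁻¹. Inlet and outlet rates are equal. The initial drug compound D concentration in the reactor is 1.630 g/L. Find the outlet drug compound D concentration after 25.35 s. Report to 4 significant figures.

Species balance: V dC/dt = Q C_in − Q C − k V C.
dC/dt = (Q/V) C_in − (Q/V + k) C; effective rate a = Q/V + k = 0.0355635 + 0.03967 = 0.0752335 s⁻¹.
C_ss = Q C_in/(Q + kV) = 0.929344 g/L; C(t) = C_ss + (C₀ − C_ss) e^(−a t).
C(25.35) = 0.929344 + (0.700656)·e^(−0.0752335·25.35) = 0.929344 + (0.700656)·0.148500 = 1.03339 g/L.

1.033 g/L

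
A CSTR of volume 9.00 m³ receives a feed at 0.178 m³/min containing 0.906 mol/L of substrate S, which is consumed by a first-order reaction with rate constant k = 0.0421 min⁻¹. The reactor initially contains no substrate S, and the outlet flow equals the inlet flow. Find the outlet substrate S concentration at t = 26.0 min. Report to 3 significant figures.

Species balance: V dC/dt = Q C_in − Q C − k V C.
dC/dt = (Q/V) C_in − (Q/V + k) C; effective rate a = Q/V + k = 0.019778 + 0.0421 = 0.061878 min⁻¹.
C_ss = Q C_in/(Q + kV) = 0.28958 mol/L; C(t) = C_ss + (C₀ − C_ss) e^(−a t).
C(26.0) = 0.28958 + (-0.28958)·e^(−0.061878·26.0) = 0.28958 + (-0.28958)·0.20012 = 0.23163 mol/L.

0.232 mol/L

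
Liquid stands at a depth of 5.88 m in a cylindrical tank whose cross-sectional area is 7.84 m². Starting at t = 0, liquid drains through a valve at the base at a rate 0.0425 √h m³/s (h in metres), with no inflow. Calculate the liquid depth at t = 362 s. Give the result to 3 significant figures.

2.08 m

Volume balance on the tank: A dh/dt = −0.0425 √h.
This is separable: 2 d(√h)/dt = −0.0425/A, so √h = √h₀ − (0.0425/(2A)) t.
√h = √5.88 − 0.0425·362/(2·7.84) = 2.4249 − 0.98119 = 1.4437.
h = 1.4437² = 2.0842 m.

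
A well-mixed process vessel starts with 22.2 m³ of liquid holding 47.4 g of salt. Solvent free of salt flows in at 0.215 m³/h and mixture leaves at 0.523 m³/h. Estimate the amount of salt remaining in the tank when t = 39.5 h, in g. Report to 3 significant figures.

Total volume: dV/dt = Q_in − Q_out = -0.30800 m³/h, so V(t) = 22.2 − 0.30800 t and V(39.5) = 10.034 m³.
Solute balance: dm/dt = 0 − Q_out C = −Q_out m/V(t).
Separate: dm/m = −Q_out dt/V(t) ⇒ ln(m/m₀) = −(Q_out/(Q_in−Q_out)) ln(V/V₀).
m = m₀ (V₀/V)^(Q_out/(Q_in−Q_out)) = 47.4 × (22.2/10.034)^(-1.6981) = 12.307 g.

12.3 g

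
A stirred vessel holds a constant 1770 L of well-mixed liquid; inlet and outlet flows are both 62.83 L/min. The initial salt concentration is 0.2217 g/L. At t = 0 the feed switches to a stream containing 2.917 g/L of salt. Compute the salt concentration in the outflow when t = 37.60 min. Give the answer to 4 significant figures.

2.207 g/L

Accumulation = in − out for the solute gives V dC/dt = Q(C_in − C).
So dC/dt = (C_in − C)/τ with τ = V/Q = 1770/62.83 = 28.1713 min.
This is linear first-order; C(t) = C_in + (C₀ − C_in) e^(−t/τ).
C(37.60) = 2.917 + (0.2217 − 2.917)·e^(−37.60/28.1713) = 2.917 + (-2.69530)·0.263239 = 2.20749 g/L.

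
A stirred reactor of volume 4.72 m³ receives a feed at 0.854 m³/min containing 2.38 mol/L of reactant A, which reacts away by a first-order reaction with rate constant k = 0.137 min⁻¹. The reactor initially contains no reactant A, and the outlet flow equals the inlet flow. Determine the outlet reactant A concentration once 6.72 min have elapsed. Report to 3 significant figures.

Accumulation = in − out − consumed: V dC/dt = Q C_in − Q C − k V C.
dC/dt = (Q/V) C_in − (Q/V + k) C; effective rate a = Q/V + k = 0.18093 + 0.137 = 0.31793 min⁻¹.
C_ss = Q C_in/(Q + kV) = 1.3544 mol/L; C(t) = C_ss + (C₀ − C_ss) e^(−a t).
C(6.72) = 1.3544 + (-1.3544)·e^(−0.31793·6.72) = 1.3544 + (-1.3544)·0.11807 = 1.1945 mol/L.

1.19 mol/L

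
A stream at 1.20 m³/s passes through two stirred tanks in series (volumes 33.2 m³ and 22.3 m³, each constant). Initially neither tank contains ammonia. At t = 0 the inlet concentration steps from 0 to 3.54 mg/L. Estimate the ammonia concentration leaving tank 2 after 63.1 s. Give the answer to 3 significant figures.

Species balance on tank i: dCᵢ/dt = (Cᵢ₋₁ − Cᵢ)/τᵢ with τᵢ = Vᵢ/Q.
τ₁ = 33.2/1.20 = 27.667 s; τ₂ = 22.3/1.20 = 18.583 s.
Tank 1: C₁ = C_in(1 − e^(−t/τ₁)). Tank 2 (τ₁ ≠ τ₂): C₂ = C_in[1 − (τ₁ e^(−t/τ₁) − τ₂ e^(−t/τ₂))/(τ₁ − τ₂)].
At t = 63.1: e^(−t/τ₁) = 0.10221, e^(−t/τ₂) = 0.033523.
C₂ = 3.54·[1 − (27.667·0.10221 − 18.583·0.033523)/(9.0833)] = 3.54·0.75726 = 2.6807 mg/L.

2.68 mg/L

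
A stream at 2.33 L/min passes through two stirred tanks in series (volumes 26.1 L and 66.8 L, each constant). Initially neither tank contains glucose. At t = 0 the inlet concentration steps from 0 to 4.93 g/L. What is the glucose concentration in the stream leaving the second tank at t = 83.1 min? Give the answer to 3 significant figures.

4.49 g/L

Each tank obeys Vᵢ dCᵢ/dt = Q(Cᵢ₋₁ − Cᵢ), so τᵢ = Vᵢ/Q.
τ₁ = 26.1/2.33 = 11.202 min; τ₂ = 66.8/2.33 = 28.670 min.
Tank 1: C₁ = C_in(1 − e^(−t/τ₁)). Tank 2 (τ₁ ≠ τ₂): C₂ = C_in[1 − (τ₁ e^(−t/τ₁) − τ₂ e^(−t/τ₂))/(τ₁ − τ₂)].
At t = 83.1: e^(−t/τ₁) = 0.00060005, e^(−t/τ₂) = 0.055103.
C₂ = 4.93·[1 − (11.202·0.00060005 − 28.670·0.055103)/(-17.468)] = 4.93·0.90995 = 4.4860 g/L.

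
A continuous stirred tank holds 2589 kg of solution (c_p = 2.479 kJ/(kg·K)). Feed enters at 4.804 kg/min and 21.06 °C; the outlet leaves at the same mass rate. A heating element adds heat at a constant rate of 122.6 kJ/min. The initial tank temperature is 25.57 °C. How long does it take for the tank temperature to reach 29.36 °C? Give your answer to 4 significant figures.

First-law balance (no shaft work): M c_p dT/dt = ṁ c_p (T_in − T) + 122.6.
τ = M/ṁ = 538.926 min; T_ss = T_in + Q̇/(ṁ c_p) = 31.3546 °C.
T(t) = T_ss + (T₀ − T_ss) e^(−t/τ). Set T = 29.36:
e^(−t/τ) = (29.36 − 31.3546)/(25.57 − 31.3546) = 0.344816
t = −538.926 · ln(0.344816) = 573.818 min.

573.8 min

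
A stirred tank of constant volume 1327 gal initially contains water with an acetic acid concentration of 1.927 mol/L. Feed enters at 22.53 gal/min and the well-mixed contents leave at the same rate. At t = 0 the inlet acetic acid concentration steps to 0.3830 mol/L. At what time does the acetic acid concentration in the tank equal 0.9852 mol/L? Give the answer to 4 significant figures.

Species balance on the tank: V dC/dt = Q(C_in − C), so τ = V/Q = 58.8992 min.
C(t) = C_in + (C₀ − C_in) e^(−t/τ). Set C = 0.9852 and solve for t:
e^(−t/τ) = (C − C_in)/(C₀ − C_in) = (0.9852 − 0.3830)/(1.927 − 0.3830) = 0.390026
t = −τ ln(…) = 58.8992 × 0.941542 = 55.4561 min.

55.46 min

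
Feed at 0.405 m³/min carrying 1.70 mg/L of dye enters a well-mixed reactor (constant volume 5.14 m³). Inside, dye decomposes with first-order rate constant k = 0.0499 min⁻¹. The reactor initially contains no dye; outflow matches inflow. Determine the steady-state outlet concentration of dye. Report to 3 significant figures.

Species balance: V dC/dt = Q C_in − Q C − k V C.
Steady state (dC/dt = 0): C_ss = Q C_in/(Q + kV) = C_in/(1 + kV/Q).
C_ss = 0.405·1.70/(0.405 + 0.0499·5.14) = 0.68850/0.66149 = 1.0408 mg/L.

1.04 mg/L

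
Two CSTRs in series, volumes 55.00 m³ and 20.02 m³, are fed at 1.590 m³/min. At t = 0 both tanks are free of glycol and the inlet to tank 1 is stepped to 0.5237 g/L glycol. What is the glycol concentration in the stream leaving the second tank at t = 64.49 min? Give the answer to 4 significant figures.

Time constants: τᵢ = Vᵢ/Q for each well-mixed tank.
τ₁ = 55.00/1.590 = 34.5912 min; τ₂ = 20.02/1.590 = 12.5912 min.
Solving the cascade with C₁(0)=C₂(0)=0 gives C₂(t) = C_in[1 − (τ₁ e^(−t/τ₁) − τ₂ e^(−t/τ₂))/(τ₁ − τ₂)].
At t = 64.49: e^(−t/τ₁) = 0.154997, e^(−t/τ₂) = 0.00596508.
C₂ = 0.5237·[1 − (34.5912·0.154997 − 12.5912·0.00596508)/(22.0000)] = 0.5237·0.759707 = 0.397859 g/L.

0.3979 g/L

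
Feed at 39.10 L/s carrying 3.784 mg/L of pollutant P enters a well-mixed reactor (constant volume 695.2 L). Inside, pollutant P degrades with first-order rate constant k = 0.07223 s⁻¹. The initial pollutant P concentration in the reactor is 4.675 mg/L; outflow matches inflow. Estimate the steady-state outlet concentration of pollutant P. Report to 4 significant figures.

Species balance: V dC/dt = Q C_in − Q C − k V C.
Steady state (dC/dt = 0): C_ss = Q C_in/(Q + kV) = C_in/(1 + kV/Q).
C_ss = 39.10·3.784/(39.10 + 0.07223·695.2) = 147.954/89.3143 = 1.65656 mg/L.

1.657 mg/L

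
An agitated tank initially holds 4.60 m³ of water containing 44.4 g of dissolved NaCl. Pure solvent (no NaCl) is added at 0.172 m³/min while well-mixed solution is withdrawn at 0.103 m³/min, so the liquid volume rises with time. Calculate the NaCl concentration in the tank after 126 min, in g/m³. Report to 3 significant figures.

Let m(t) be the amount of NaCl. Volume: V(t) = V₀ + (Q_in − Q_out) t = 4.60 + 0.069000 t; V(126) = 13.294 m³.
No NaCl enters, so dm/dt = −Q_out · (m/V).
Separate: dm/m = −Q_out dt/V(t) ⇒ ln(m/m₀) = −(Q_out/(Q_in−Q_out)) ln(V/V₀).
m = m₀ (V₀/V)^(Q_out/(Q_in−Q_out)) = 44.4 × (4.60/13.294)^(1.4928) = 9.1070 g.
C = m/V = 9.1070/13.294 = 0.68505 g/m³.

0.685 g/m³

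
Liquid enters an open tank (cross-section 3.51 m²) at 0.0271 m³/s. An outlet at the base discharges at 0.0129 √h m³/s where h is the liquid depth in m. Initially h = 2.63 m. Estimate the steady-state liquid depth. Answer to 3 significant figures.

Level balance: A dh/dt = 0.0271 − 0.0129 √h. Setting dh/dt = 0:
Q_in = 0.0129 √h_ss ⇒ √h_ss = 0.0271/0.0129 = 2.1008.
h_ss = 2.1008² = 4.4133 m. (Since h₀ = 2.63 m < h_ss, the level will rise toward this value.)

4.41 m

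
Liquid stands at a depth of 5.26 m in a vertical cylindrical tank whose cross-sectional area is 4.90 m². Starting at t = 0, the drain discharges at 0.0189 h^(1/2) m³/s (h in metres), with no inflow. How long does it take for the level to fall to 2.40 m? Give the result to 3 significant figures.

386 s

With no inflow, A dh/dt = −0.0189 √h.
Separate and integrate: 2(√h − √h₀) = −(0.0189/A) t.
t = 2A(√h₀ − √h)/0.0189 = 2·4.90·(√5.26 − √2.40)/0.0189
  = 9.8000 × (2.2935 − 1.5492) / 0.0189 = 385.92 s.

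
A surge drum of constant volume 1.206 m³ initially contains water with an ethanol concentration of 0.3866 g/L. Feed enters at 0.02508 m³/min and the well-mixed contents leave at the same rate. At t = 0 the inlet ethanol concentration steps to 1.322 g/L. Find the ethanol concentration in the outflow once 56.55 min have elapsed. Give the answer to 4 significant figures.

1.033 g/L

Species balance on the tank: V dC/dt = Q(C_in − C).
Time constant τ = V/Q = 1.206/0.02508 = 48.0861 min.
Integrating: C(t) = C_in + (C₀ − C_in) e^(−t/τ).
C(56.55) = 1.322 + (0.3866 − 1.322)·e^(−56.55/48.0861) = 1.322 + (-0.935400)·0.308506 = 1.03342 g/L.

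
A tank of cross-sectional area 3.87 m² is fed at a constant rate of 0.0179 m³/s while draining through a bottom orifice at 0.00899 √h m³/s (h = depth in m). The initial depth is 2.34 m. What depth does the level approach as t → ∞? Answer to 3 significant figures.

Volume balance on the tank: A dh/dt = Q_in − 0.00899 √h. At steady state dh/dt = 0:
Q_in = 0.00899 √h_ss ⇒ √h_ss = 0.0179/0.00899 = 1.9911.
h_ss = 1.9911² = 3.9645 m. (Since h₀ = 2.34 m < h_ss, the level will rise toward this value.)

3.96 m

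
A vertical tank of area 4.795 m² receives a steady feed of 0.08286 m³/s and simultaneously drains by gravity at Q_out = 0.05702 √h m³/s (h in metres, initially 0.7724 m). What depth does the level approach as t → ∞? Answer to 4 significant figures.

Level balance: A dh/dt = 0.08286 − 0.05702 √h. Setting dh/dt = 0:
Q_in = 0.05702 √h_ss ⇒ √h_ss = 0.08286/0.05702 = 1.45317.
h_ss = 1.45317² = 2.11172 m. (Since h₀ = 0.7724 m < h_ss, the level will rise toward this value.)

2.112 m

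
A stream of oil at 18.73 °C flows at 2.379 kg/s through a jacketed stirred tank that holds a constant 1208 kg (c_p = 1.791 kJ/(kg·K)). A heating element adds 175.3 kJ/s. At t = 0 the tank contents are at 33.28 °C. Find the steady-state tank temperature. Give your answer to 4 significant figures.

Energy balance: M c_p dT/dt = ṁ c_p (T_in − T) + 175.3.
At steady state dT/dt = 0 ⇒ T_ss = T_in + Q̇/(ṁ c_p) = 18.73 + 175.3/(2.379·1.791) = 59.8726 °C.

59.87 °C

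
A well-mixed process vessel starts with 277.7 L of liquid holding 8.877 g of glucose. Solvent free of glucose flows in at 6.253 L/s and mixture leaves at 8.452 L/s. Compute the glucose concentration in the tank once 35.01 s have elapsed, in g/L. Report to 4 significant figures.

Total volume: dV/dt = Q_in − Q_out = -2.19900 L/s, so V(t) = 277.7 − 2.19900 t and V(35.01) = 200.713 L.
No glucose enters, so dm/dt = −Q_out · (m/V).
Separate: dm/m = −Q_out dt/V(t) ⇒ ln(m/m₀) = −(Q_out/(Q_in−Q_out)) ln(V/V₀).
m = m₀ (V₀/V)^(Q_out/(Q_in−Q_out)) = 8.877 × (277.7/200.713)^(-3.84357) = 2.54872 g.
C = m/V = 2.54872/200.713 = 0.0126983 g/L.

0.01270 g/L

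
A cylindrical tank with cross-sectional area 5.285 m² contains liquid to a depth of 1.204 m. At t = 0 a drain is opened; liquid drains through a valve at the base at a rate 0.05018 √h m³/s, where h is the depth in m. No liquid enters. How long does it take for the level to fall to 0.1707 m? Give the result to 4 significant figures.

144.1 s

A dh/dt = −Q_out = −0.05018 √h.
This is separable: 2 d(√h)/dt = −0.05018/A, so √h = √h₀ − (0.05018/(2A)) t.
t = 2A(√h₀ − √h)/0.05018 = 2·5.285·(√1.204 − √0.1707)/0.05018
  = 10.5700 × (1.09727 − 0.413159) / 0.05018 = 144.102 s.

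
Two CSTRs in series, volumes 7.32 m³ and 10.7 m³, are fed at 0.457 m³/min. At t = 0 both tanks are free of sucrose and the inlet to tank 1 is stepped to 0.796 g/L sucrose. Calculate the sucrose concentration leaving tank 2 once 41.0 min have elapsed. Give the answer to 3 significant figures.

0.492 g/L

Each tank obeys Vᵢ dCᵢ/dt = Q(Cᵢ₋₁ − Cᵢ), so τᵢ = Vᵢ/Q.
τ₁ = 7.32/0.457 = 16.018 min; τ₂ = 10.7/0.457 = 23.414 min.
Solving the cascade with C₁(0)=C₂(0)=0 gives C₂(t) = C_in[1 − (τ₁ e^(−t/τ₁) − τ₂ e^(−t/τ₂))/(τ₁ − τ₂)].
At t = 41.0: e^(−t/τ₁) = 0.077328, e^(−t/τ₂) = 0.17358.
C₂ = 0.796·[1 − (16.018·0.077328 − 23.414·0.17358)/(-7.3961)] = 0.796·0.61797 = 0.49191 g/L.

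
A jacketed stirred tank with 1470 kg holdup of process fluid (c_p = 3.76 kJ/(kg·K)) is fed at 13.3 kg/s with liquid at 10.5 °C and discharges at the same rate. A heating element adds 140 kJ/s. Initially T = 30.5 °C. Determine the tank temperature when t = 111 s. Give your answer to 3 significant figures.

M c_p dT/dt = ṁ c_p (T_in − T) + Q̇.
Rearrange: dT/dt = (T_ss − T)/τ with τ = M/ṁ = 110.53 s and T_ss = T_in + Q̇/(ṁ c_p) = 13.300 °C.
Solution: T(t) = T_ss + (T₀ − T_ss) e^(−t/τ).
T(111) = 13.300 + (17.200)·e^(−111/110.53) = 13.300 + (17.200)·0.36631 = 19.600 °C.

19.6 °C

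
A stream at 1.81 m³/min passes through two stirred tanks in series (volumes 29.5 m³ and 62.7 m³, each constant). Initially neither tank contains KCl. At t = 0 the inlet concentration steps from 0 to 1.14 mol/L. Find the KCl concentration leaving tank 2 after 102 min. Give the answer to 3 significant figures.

1.03 mol/L

Time constants: τᵢ = Vᵢ/Q for each well-mixed tank.
τ₁ = 29.5/1.81 = 16.298 min; τ₂ = 62.7/1.81 = 34.641 min.
Tank 1: C₁ = C_in(1 − e^(−t/τ₁)). Tank 2 (τ₁ ≠ τ₂): C₂ = C_in[1 − (τ₁ e^(−t/τ₁) − τ₂ e^(−t/τ₂))/(τ₁ − τ₂)].
At t = 102: e^(−t/τ₁) = 0.0019145, e^(−t/τ₂) = 0.052628.
C₂ = 1.14·[1 − (16.298·0.0019145 − 34.641·0.052628)/(-18.343)] = 1.14·0.90231 = 1.0286 mol/L.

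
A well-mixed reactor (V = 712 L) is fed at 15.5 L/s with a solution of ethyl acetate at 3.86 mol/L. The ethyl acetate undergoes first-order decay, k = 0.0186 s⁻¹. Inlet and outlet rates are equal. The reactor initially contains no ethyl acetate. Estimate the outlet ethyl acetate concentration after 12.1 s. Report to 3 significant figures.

Accumulation = in − out − consumed: V dC/dt = Q C_in − Q C − k V C.
This is linear with rate a = Q/V + k = 0.040370 s⁻¹.
C_ss = Q C_in/(Q + kV) = 2.0815 mol/L; C(t) = C_ss + (C₀ − C_ss) e^(−a t).
C(12.1) = 2.0815 + (-2.0815)·e^(−0.040370·12.1) = 2.0815 + (-2.0815)·0.61356 = 0.80438 mol/L.

0.804 mol/L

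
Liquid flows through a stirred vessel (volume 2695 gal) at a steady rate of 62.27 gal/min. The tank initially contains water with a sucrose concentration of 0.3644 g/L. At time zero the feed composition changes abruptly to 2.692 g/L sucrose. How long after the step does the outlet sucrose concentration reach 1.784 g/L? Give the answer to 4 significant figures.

40.74 min

Accumulation = in − out for the solute gives V dC/dt = Q(C_in − C), so τ = V/Q = 43.2793 min.
C(t) = C_in + (C₀ − C_in) e^(−t/τ). Set C = 1.784 and solve for t:
e^(−t/τ) = (C − C_in)/(C₀ − C_in) = (1.784 − 2.692)/(0.3644 − 2.692) = 0.390101
t = −τ ln(…) = 43.2793 × 0.941349 = 40.7409 min.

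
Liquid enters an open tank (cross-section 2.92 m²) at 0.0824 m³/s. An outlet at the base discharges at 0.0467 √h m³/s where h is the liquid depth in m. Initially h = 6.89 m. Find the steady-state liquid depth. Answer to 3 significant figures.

3.11 m

Level balance: A dh/dt = 0.0824 − 0.0467 √h. Setting dh/dt = 0:
Q_in = 0.0467 √h_ss ⇒ √h_ss = 0.0824/0.0467 = 1.7645.
h_ss = 1.7645² = 3.1133 m. (Since h₀ = 6.89 m > h_ss, the level will fall toward this value.)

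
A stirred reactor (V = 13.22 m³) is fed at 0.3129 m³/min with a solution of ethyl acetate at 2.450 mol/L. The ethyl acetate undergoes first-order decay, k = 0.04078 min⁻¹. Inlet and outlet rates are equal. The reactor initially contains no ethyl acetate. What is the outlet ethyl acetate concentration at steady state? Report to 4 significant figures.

0.8998 mol/L

Species balance: V dC/dt = Q C_in − Q C − k V C.
At steady state: 0 = Q C_in − (Q + kV) C_ss, so C_ss = Q C_in/(Q + kV).
C_ss = 0.3129·2.450/(0.3129 + 0.04078·13.22) = 0.766605/0.852012 = 0.899759 mol/L.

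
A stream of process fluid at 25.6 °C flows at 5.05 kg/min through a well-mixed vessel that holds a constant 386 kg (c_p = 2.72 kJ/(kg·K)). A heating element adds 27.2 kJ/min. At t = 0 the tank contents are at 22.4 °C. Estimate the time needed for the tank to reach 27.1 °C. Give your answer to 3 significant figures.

182 min

M c_p dT/dt = ṁ c_p (T_in − T) + Q̇.
τ = M/ṁ = 76.436 min; T_ss = T_in + Q̇/(ṁ c_p) = 27.580 °C.
T(t) = T_ss + (T₀ − T_ss) e^(−t/τ). Set T = 27.1:
e^(−t/τ) = (27.1 − 27.580)/(22.4 − 27.580) = 0.092699
t = −76.436 · ln(0.092699) = 181.79 min.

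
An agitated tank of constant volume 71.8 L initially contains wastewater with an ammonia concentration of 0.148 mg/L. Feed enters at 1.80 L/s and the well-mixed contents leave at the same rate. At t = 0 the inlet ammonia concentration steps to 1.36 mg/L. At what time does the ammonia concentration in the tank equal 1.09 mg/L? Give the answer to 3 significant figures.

Species balance: V dC/dt = Q(C_in − C) ⇒ τ = V/Q = 39.889 s.
C(t) = C_in + (C₀ − C_in) e^(−t/τ). Set C = 1.09 and solve for t:
e^(−t/τ) = (C − C_in)/(C₀ − C_in) = (1.09 − 1.36)/(0.148 − 1.36) = 0.22277
t = −τ ln(…) = 39.889 × 1.5016 = 59.897 s.

59.9 s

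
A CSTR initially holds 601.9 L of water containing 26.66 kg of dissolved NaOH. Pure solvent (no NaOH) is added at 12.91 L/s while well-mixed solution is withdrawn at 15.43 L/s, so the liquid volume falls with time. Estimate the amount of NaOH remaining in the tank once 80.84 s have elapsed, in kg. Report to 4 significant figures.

Total volume: dV/dt = Q_in − Q_out = -2.52000 L/s, so V(t) = 601.9 − 2.52000 t and V(80.84) = 398.183 L.
Solute balance: dm/dt = 0 − Q_out C = −Q_out m/V(t).
dm/m = −Q_out dt/(V₀ − 2.52000 t); integrating gives ln(m/m₀) = −(Q_out/(Q_in−Q_out)) ln(V/V₀).
m = m₀ (V₀/V)^(Q_out/(Q_in−Q_out)) = 26.66 × (601.9/398.183)^(-6.12302) = 2.12392 kg.

2.124 kg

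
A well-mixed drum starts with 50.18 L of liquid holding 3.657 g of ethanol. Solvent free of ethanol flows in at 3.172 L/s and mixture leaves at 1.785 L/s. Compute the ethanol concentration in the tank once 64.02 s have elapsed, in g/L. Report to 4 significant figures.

0.007093 g/L

Let m(t) be the amount of ethanol. Volume: V(t) = V₀ + (Q_in − Q_out) t = 50.18 + 1.38700 t; V(64.02) = 138.976 L.
Species balance (pure solvent in): dm/dt = −Q_out · m/V(t).
dm/m = −Q_out dt/(V₀ + 1.38700 t); integrating gives ln(m/m₀) = −(Q_out/(Q_in−Q_out)) ln(V/V₀).
m = m₀ (V₀/V)^(Q_out/(Q_in−Q_out)) = 3.657 × (50.18/138.976)^(1.28695) = 0.985751 g.
C = m/V = 0.985751/138.976 = 0.00709298 g/L.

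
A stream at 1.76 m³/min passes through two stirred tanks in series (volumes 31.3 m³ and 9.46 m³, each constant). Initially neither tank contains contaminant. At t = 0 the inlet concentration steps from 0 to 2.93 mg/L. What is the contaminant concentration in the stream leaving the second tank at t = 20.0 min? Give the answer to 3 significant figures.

Species balance on tank i: dCᵢ/dt = (Cᵢ₋₁ − Cᵢ)/τᵢ with τᵢ = Vᵢ/Q.
τ₁ = 31.3/1.76 = 17.784 min; τ₂ = 9.46/1.76 = 5.3750 min.
Tank 1: C₁ = C_in(1 − e^(−t/τ₁)). Tank 2 (τ₁ ≠ τ₂): C₂ = C_in[1 − (τ₁ e^(−t/τ₁) − τ₂ e^(−t/τ₂))/(τ₁ − τ₂)].
At t = 20.0: e^(−t/τ₁) = 0.32478, e^(−t/τ₂) = 0.024211.
C₂ = 2.93·[1 − (17.784·0.32478 − 5.3750·0.024211)/(12.409)] = 2.93·0.54503 = 1.5969 mg/L.

1.60 mg/L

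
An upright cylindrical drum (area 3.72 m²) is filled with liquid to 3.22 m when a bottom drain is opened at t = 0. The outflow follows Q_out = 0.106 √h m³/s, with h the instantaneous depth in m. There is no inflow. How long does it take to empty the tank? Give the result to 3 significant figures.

126 s

A dh/dt = −Q_out = −0.106 √h.
This is separable: 2 d(√h)/dt = −0.106/A, so √h = √h₀ − (0.106/(2A)) t.
Tank is empty when √h = 0: t_empty = 2A√h₀/0.106.
t_empty = 2·3.72·√3.22/0.106 = 7.4400·1.7944/0.106 = 125.95 s.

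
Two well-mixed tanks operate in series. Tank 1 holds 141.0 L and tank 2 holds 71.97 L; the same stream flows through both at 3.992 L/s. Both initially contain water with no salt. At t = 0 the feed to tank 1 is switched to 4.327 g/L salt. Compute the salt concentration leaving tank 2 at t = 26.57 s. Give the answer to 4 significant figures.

1.195 g/L

Each tank obeys Vᵢ dCᵢ/dt = Q(Cᵢ₋₁ − Cᵢ), so τᵢ = Vᵢ/Q.
τ₁ = 141.0/3.992 = 35.3206 s; τ₂ = 71.97/3.992 = 18.0286 s.
Tank 1: C₁ = C_in(1 − e^(−t/τ₁)). Tank 2 (τ₁ ≠ τ₂): C₂ = C_in[1 − (τ₁ e^(−t/τ₁) − τ₂ e^(−t/τ₂))/(τ₁ − τ₂)].
At t = 26.57: e^(−t/τ₁) = 0.471304, e^(−t/τ₂) = 0.229060.
C₂ = 4.327·[1 − (35.3206·0.471304 − 18.0286·0.229060)/(17.2921)] = 4.327·0.276134 = 1.19483 g/L.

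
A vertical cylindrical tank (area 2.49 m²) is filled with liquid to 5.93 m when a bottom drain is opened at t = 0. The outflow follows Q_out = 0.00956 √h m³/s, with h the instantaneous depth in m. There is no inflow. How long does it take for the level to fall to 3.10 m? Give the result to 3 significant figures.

351 s

Accumulation of liquid (constant cross-section A): A dh/dt = −0.00956 √h.
This is separable: 2 d(√h)/dt = −0.00956/A, so √h = √h₀ − (0.00956/(2A)) t.
t = 2A(√h₀ − √h)/0.00956 = 2·2.49·(√5.93 − √3.10)/0.00956
  = 4.9800 × (2.4352 − 1.7607) / 0.00956 = 351.35 s.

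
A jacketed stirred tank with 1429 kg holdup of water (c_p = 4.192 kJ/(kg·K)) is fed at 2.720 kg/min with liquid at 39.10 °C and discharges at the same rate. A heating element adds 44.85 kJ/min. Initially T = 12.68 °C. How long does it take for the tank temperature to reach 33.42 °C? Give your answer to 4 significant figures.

604.0 min

Energy balance: M c_p dT/dt = ṁ c_p (T_in − T) + 44.85.
τ = M/ṁ = 525.368 min; T_ss = T_in + Q̇/(ṁ c_p) = 43.0334 °C.
T(t) = T_ss + (T₀ − T_ss) e^(−t/τ). Set T = 33.42:
e^(−t/τ) = (33.42 − 43.0334)/(12.68 − 43.0334) = 0.316717
t = −525.368 · ln(0.316717) = 604.040 min.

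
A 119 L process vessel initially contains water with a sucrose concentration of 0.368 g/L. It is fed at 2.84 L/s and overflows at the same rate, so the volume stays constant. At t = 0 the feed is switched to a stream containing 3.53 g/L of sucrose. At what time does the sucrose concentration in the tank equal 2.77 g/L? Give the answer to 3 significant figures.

Species balance: V dC/dt = Q(C_in − C) ⇒ τ = V/Q = 41.901 s.
C(t) = C_in + (C₀ − C_in) e^(−t/τ). Set C = 2.77 and solve for t:
e^(−t/τ) = (C − C_in)/(C₀ − C_in) = (2.77 − 3.53)/(0.368 − 3.53) = 0.24035
t = −τ ln(…) = 41.901 × 1.4256 = 59.736 s.

59.7 s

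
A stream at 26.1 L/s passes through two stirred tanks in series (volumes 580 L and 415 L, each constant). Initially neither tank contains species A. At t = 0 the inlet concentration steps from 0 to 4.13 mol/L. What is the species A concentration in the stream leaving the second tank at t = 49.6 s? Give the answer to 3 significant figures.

3.03 mol/L

Time constants: τᵢ = Vᵢ/Q for each well-mixed tank.
τ₁ = 580/26.1 = 22.222 s; τ₂ = 415/26.1 = 15.900 s.
Solving the cascade with C₁(0)=C₂(0)=0 gives C₂(t) = C_in[1 − (τ₁ e^(−t/τ₁) − τ₂ e^(−t/τ₂))/(τ₁ − τ₂)].
At t = 49.6: e^(−t/τ₁) = 0.10731, e^(−t/τ₂) = 0.044183.
C₂ = 4.13·[1 − (22.222·0.10731 − 15.900·0.044183)/(6.3218)] = 4.13·0.73390 = 3.0310 mol/L.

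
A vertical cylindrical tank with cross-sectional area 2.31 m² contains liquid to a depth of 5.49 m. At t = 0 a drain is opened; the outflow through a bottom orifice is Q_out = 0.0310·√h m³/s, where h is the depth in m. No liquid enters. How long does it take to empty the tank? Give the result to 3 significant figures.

Mass balance (ρ constant): A dh/dt = −0.0310 √h.
This is separable: 2 d(√h)/dt = −0.0310/A, so √h = √h₀ − (0.0310/(2A)) t.
Set h = 0: 2√h₀ = (0.0310/A) t_empty ⇒ t_empty = 2A√h₀/0.0310.
t_empty = 2·2.31·√5.49/0.0310 = 4.6200·2.3431/0.0310 = 349.19 s.

349 s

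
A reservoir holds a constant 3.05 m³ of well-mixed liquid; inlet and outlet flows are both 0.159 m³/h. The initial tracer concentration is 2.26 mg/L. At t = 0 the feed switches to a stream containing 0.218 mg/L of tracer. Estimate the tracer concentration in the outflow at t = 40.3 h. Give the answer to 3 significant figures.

0.468 mg/L

Transient balance on the dissolved component: V dC/dt = Q(C_in − C).
So dC/dt = (C_in − C)/τ with τ = V/Q = 3.05/0.159 = 19.182 h.
Solution: C(t) = C_in + (C₀ − C_in) e^(−t/τ).
C(40.3) = 0.218 + (2.26 − 0.218)·e^(−40.3/19.182) = 0.218 + (2.0420)·0.12235 = 0.46783 mg/L.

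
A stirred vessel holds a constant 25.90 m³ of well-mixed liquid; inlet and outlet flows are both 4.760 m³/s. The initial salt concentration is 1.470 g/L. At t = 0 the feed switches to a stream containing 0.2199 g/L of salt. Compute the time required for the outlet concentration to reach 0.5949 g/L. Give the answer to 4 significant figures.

Species balance: V dC/dt = Q(C_in − C) ⇒ τ = V/Q = 5.44118 s.
C(t) = C_in + (C₀ − C_in) e^(−t/τ). Set C = 0.5949 and solve for t:
e^(−t/τ) = (C − C_in)/(C₀ − C_in) = (0.5949 − 0.2199)/(1.470 − 0.2199) = 0.299976
t = −τ ln(…) = 5.44118 × 1.20405 = 6.55146 s.

6.551 s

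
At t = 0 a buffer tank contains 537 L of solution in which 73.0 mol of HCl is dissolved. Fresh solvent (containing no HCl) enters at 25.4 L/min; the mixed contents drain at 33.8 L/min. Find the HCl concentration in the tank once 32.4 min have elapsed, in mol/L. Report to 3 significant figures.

0.0160 mol/L

Total volume: dV/dt = Q_in − Q_out = -8.4000 L/min, so V(t) = 537 − 8.4000 t and V(32.4) = 264.84 L.
No HCl enters, so dm/dt = −Q_out · (m/V).
dm/m = −Q_out dt/(V₀ − 8.4000 t); integrating gives ln(m/m₀) = −(Q_out/(Q_in−Q_out)) ln(V/V₀).
m = m₀ (V₀/V)^(Q_out/(Q_in−Q_out)) = 73.0 × (537/264.84)^(-4.0238) = 4.2467 mol.
C = m/V = 4.2467/264.84 = 0.016035 mol/L.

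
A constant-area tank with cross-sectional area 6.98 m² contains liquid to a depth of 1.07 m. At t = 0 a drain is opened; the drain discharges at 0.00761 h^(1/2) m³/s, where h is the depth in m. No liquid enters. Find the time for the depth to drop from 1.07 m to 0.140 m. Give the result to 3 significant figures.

A dh/dt = −Q_out = −0.00761 √h.
Separate and integrate: 2(√h − √h₀) = −(0.00761/A) t.
t = 2A(√h₀ − √h)/0.00761 = 2·6.98·(√1.07 − √0.140)/0.00761
  = 13.960 × (1.0344 − 0.37417) / 0.00761 = 1211.2 s.

1210 s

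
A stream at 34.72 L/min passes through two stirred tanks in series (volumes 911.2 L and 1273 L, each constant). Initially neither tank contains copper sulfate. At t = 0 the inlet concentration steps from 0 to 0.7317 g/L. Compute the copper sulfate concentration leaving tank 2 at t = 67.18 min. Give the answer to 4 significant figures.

0.4621 g/L

Species balance on tank i: dCᵢ/dt = (Cᵢ₋₁ − Cᵢ)/τᵢ with τᵢ = Vᵢ/Q.
τ₁ = 911.2/34.72 = 26.2442 min; τ₂ = 1273/34.72 = 36.6647 min.
Solving the cascade with C₁(0)=C₂(0)=0 gives C₂(t) = C_in[1 − (τ₁ e^(−t/τ₁) − τ₂ e^(−t/τ₂))/(τ₁ − τ₂)].
At t = 67.18: e^(−t/τ₁) = 0.0773202, e^(−t/τ₂) = 0.160049.
C₂ = 0.7317·[1 − (26.2442·0.0773202 − 36.6647·0.160049)/(-10.4205)] = 0.7317·0.631598 = 0.462141 g/L.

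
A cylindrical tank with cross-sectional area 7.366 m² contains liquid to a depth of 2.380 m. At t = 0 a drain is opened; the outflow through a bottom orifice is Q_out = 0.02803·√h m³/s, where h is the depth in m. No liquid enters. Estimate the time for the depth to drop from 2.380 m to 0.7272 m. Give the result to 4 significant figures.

362.6 s

With no inflow, A dh/dt = −0.02803 √h.
Separate and integrate: 2(√h − √h₀) = −(0.02803/A) t.
t = 2A(√h₀ − √h)/0.02803 = 2·7.366·(√2.380 − √0.7272)/0.02803
  = 14.7320 × (1.54272 − 0.852760) / 0.02803 = 362.631 s.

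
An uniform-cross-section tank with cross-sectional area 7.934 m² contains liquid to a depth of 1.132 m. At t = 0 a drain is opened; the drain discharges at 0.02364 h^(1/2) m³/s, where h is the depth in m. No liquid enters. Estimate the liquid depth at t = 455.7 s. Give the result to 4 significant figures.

0.1483 m

A dh/dt = −Q_out = −0.02364 √h.
∫ h^(−1/2) dh = −(0.02364/A) ∫ dt, giving 2√h = 2√h₀ − (0.02364/A) t.
√h = √1.132 − 0.02364·455.7/(2·7.934) = 1.06395 − 0.678898 = 0.385057.
h = 0.385057² = 0.148269 m.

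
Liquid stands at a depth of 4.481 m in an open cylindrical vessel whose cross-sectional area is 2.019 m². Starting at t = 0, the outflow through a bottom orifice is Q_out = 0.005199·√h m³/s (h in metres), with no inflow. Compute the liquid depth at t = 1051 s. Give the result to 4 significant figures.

Volume balance on the tank: A dh/dt = −0.005199 √h.
Separate and integrate: 2(√h − √h₀) = −(0.005199/A) t.
√h = √4.481 − 0.005199·1051/(2·2.019) = 2.11684 − 1.35318 = 0.763655.
h = 0.763655² = 0.583169 m.

0.5832 m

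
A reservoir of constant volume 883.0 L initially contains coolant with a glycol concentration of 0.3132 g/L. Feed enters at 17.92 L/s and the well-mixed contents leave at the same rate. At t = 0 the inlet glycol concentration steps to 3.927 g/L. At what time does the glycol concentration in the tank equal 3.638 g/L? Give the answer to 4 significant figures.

Mass balance on the solute (V constant): V dC/dt = Q(C_in − C), so τ = V/Q = 49.2746 s.
C(t) = C_in + (C₀ − C_in) e^(−t/τ). Set C = 3.638 and solve for t:
e^(−t/τ) = (C − C_in)/(C₀ − C_in) = (3.638 − 3.927)/(0.3132 − 3.927) = 0.0799712
t = −τ ln(…) = 49.2746 × 2.52609 = 124.472 s.

124.5 s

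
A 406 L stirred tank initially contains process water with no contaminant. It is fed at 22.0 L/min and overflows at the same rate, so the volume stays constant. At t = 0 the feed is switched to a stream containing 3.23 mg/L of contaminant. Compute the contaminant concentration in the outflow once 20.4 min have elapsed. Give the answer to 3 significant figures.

Unsteady species balance (constant V, well mixed): V dC/dt = Q(C_in − C).
Rewrite as dC/dt + C/τ = C_in/τ, τ = V/Q = 18.455 min.
Solution: C(t) = C_in + (C₀ − C_in) e^(−t/τ).
C(20.4) = 3.23 + (0 − 3.23)·e^(−20.4/18.455) = 3.23 + (-3.2300)·0.33107 = 2.1606 mg/L.

2.16 mg/L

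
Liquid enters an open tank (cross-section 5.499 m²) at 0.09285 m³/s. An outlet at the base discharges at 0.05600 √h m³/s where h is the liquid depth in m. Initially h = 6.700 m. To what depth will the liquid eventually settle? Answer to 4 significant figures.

2.749 m

Unsteady balance on liquid volume: A dh/dt = Q_in − 0.05600 √h. At steady state dh/dt = 0:
Q_in = 0.05600 √h_ss ⇒ √h_ss = 0.09285/0.05600 = 1.65804.
h_ss = 1.65804² = 2.74908 m. (Since h₀ = 6.700 m > h_ss, the level will fall toward this value.)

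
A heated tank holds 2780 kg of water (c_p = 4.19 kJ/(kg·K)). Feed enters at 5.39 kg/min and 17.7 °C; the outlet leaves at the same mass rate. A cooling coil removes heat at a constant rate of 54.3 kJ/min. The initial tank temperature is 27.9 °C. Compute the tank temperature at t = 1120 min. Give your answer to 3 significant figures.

M c_p dT/dt = ṁ c_p (T_in − T) − Q̇.
Rearrange: dT/dt = (T_ss − T)/τ with τ = M/ṁ = 515.77 min and T_ss = T_in − Q̇/(ṁ c_p) = 15.296 °C.
T approaches T_ss exponentially: T(t) = T_ss + (T₀ − T_ss) e^(−t/τ).
T(1120) = 15.296 + (12.604)·e^(−1120/515.77) = 15.296 + (12.604)·0.11401 = 16.733 °C.

16.7 °C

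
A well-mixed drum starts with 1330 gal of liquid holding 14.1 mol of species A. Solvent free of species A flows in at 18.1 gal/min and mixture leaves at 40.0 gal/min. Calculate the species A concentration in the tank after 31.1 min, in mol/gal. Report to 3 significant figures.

0.00586 mol/gal

Total volume: dV/dt = Q_in − Q_out = -21.900 gal/min, so V(t) = 1330 − 21.900 t and V(31.1) = 648.91 gal.
Solute balance: dm/dt = 0 − Q_out C = −Q_out m/V(t).
Separate: dm/m = −Q_out dt/V(t) ⇒ ln(m/m₀) = −(Q_out/(Q_in−Q_out)) ln(V/V₀).
m = m₀ (V₀/V)^(Q_out/(Q_in−Q_out)) = 14.1 × (1330/648.91)^(-1.8265) = 3.8016 mol.
C = m/V = 3.8016/648.91 = 0.0058584 mol/gal.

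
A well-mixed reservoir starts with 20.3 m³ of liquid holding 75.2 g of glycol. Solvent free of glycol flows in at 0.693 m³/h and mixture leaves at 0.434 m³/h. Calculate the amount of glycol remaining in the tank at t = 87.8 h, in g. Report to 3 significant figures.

21.3 g

Let m(t) be the amount of glycol. Volume: V(t) = V₀ + (Q_in − Q_out) t = 20.3 + 0.25900 t; V(87.8) = 43.040 m³.
No glycol enters, so dm/dt = −Q_out · (m/V).
dm/m = −Q_out dt/(V₀ + 0.25900 t); integrating gives ln(m/m₀) = −(Q_out/(Q_in−Q_out)) ln(V/V₀).
m = m₀ (V₀/V)^(Q_out/(Q_in−Q_out)) = 75.2 × (20.3/43.040)^(1.6757) = 21.346 g.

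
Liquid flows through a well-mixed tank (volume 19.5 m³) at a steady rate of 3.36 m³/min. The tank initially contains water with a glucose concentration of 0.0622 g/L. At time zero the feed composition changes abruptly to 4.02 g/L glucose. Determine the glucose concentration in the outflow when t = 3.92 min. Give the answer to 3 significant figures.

Mass balance on the solute (V constant): V dC/dt = Q(C_in − C).
So dC/dt = (C_in − C)/τ with τ = V/Q = 19.5/3.36 = 5.8036 min.
This is linear first-order; C(t) = C_in + (C₀ − C_in) e^(−t/τ).
C(3.92) = 4.02 + (0.0622 − 4.02)·e^(−3.92/5.8036) = 4.02 + (-3.9578)·0.50893 = 2.0058 g/L.

2.01 g/L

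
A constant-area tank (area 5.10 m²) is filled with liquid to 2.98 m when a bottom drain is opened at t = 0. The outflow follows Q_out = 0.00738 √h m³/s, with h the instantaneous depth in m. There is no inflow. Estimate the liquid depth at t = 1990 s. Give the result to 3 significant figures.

0.0821 m

A dh/dt = −Q_out = −0.00738 √h.
This is separable: 2 d(√h)/dt = −0.00738/A, so √h = √h₀ − (0.00738/(2A)) t.
√h = √2.98 − 0.00738·1990/(2·5.10) = 1.7263 − 1.4398 = 0.28644.
h = 0.28644² = 0.082050 m.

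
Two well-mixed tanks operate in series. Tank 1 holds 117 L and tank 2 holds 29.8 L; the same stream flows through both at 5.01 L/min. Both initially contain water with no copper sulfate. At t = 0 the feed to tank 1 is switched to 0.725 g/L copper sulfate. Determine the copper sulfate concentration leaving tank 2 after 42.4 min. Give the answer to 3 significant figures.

Each tank obeys Vᵢ dCᵢ/dt = Q(Cᵢ₋₁ − Cᵢ), so τᵢ = Vᵢ/Q.
τ₁ = 117/5.01 = 23.353 min; τ₂ = 29.8/5.01 = 5.9481 min.
Solving the cascade with C₁(0)=C₂(0)=0 gives C₂(t) = C_in[1 − (τ₁ e^(−t/τ₁) − τ₂ e^(−t/τ₂))/(τ₁ − τ₂)].
At t = 42.4: e^(−t/τ₁) = 0.16274, e^(−t/τ₂) = 0.00080206.
C₂ = 0.725·[1 − (23.353·0.16274 − 5.9481·0.00080206)/(17.405)] = 0.725·0.78192 = 0.56689 g/L.

0.567 g/L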